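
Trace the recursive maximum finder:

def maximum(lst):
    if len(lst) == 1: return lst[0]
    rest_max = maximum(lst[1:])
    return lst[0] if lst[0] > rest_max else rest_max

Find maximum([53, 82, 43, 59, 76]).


maximum([53, 82, 43, 59, 76]): compare 53 with maximum([82, 43, 59, 76])
maximum([82, 43, 59, 76]): compare 82 with maximum([43, 59, 76])
maximum([43, 59, 76]): compare 43 with maximum([59, 76])
maximum([59, 76]): compare 59 with maximum([76])
maximum([76]) = 76  (base case)
Compare 59 with 76 -> 76
Compare 43 with 76 -> 76
Compare 82 with 76 -> 82
Compare 53 with 82 -> 82

82


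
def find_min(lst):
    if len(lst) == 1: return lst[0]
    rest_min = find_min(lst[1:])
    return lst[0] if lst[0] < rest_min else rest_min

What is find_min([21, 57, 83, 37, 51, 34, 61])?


find_min([21, 57, 83, 37, 51, 34, 61]): compare 21 with find_min([57, 83, 37, 51, 34, 61])
find_min([57, 83, 37, 51, 34, 61]): compare 57 with find_min([83, 37, 51, 34, 61])
find_min([83, 37, 51, 34, 61]): compare 83 with find_min([37, 51, 34, 61])
find_min([37, 51, 34, 61]): compare 37 with find_min([51, 34, 61])
find_min([51, 34, 61]): compare 51 with find_min([34, 61])
find_min([34, 61]): compare 34 with find_min([61])
find_min([61]) = 61  (base case)
Compare 34 with 61 -> 34
Compare 51 with 34 -> 34
Compare 37 with 34 -> 34
Compare 83 with 34 -> 34
Compare 57 with 34 -> 34
Compare 21 with 34 -> 21

21


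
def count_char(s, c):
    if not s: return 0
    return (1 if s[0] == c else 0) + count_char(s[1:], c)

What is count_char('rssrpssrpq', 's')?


s[0]='r' != 's' -> 0
s[0]='s' == 's' -> 1
s[0]='s' == 's' -> 1
s[0]='r' != 's' -> 0
s[0]='p' != 's' -> 0
s[0]='s' == 's' -> 1
s[0]='s' == 's' -> 1
s[0]='r' != 's' -> 0
s[0]='p' != 's' -> 0
s[0]='q' != 's' -> 0
Sum: 0 + 1 + 1 + 0 + 0 + 1 + 1 + 0 + 0 + 0 = 4

4


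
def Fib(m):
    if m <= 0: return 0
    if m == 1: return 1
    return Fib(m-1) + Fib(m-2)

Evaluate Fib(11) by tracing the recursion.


Computing Fib(11) bottom-up:
Fib(0) = 0
Fib(1) = 1
Fib(2) = Fib(1) + Fib(0) = 1 + 0 = 1
Fib(3) = Fib(2) + Fib(1) = 1 + 1 = 2
Fib(4) = Fib(3) + Fib(2) = 2 + 1 = 3
Fib(5) = Fib(4) + Fib(3) = 3 + 2 = 5
Fib(6) = Fib(5) + Fib(4) = 5 + 3 = 8
Fib(7) = Fib(6) + Fib(5) = 8 + 5 = 13
Fib(8) = Fib(7) + Fib(6) = 13 + 8 = 21
Fib(9) = Fib(8) + Fib(7) = 21 + 13 = 34
Fib(10) = Fib(9) + Fib(8) = 34 + 21 = 55
Fib(11) = Fib(10) + Fib(9) = 55 + 34 = 89

89


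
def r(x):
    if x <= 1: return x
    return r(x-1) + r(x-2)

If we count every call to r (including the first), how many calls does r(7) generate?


Let C(n) = total calls for r(n)
C(0) = 1, C(1) = 1
C(2) = 1 + C(1) + C(0) = 1 + 1 + 1 = 3
C(3) = 1 + C(2) + C(1) = 1 + 3 + 1 = 5
C(4) = 1 + C(3) + C(2) = 1 + 5 + 3 = 9
C(5) = 1 + C(4) + C(3) = 1 + 9 + 5 = 15
C(6) = 1 + C(5) + C(4) = 1 + 15 + 9 = 25
C(7) = 1 + C(6) + C(5) = 1 + 25 + 15 = 41

41


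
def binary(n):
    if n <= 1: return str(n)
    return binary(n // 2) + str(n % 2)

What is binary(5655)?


binary(5655) = binary(2827) + '1'
binary(2827) = binary(1413) + '1'
binary(1413) = binary(706) + '1'
binary(706) = binary(353) + '0'
binary(353) = binary(176) + '1'
binary(176) = binary(88) + '0'
binary(88) = binary(44) + '0'
binary(44) = binary(22) + '0'
binary(22) = binary(11) + '0'
binary(11) = binary(5) + '1'
binary(5) = binary(2) + '1'
binary(2) = binary(1) + '0'
binary(1) = '1'  (base case)
Concatenating: '1' + '0' + '1' + '1' + '0' + '0' + '0' + '0' + '1' + '0' + '1' + '1' + '1' = '1011000010111'

1011000010111


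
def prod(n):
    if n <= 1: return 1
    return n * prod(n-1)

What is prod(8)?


prod(8)
= 8 * prod(7)
= 8 * 7 * prod(6)
= 8 * 7 * 6 * prod(5)
= 8 * 7 * 6 * 5 * prod(4)
= 8 * 7 * 6 * 5 * 4 * prod(3)
= 8 * 7 * 6 * 5 * 4 * 3 * prod(2)
= 8 * 7 * 6 * 5 * 4 * 3 * 2 * prod(1)
= 8 * 7 * 6 * 5 * 4 * 3 * 2 * 1
= 40320

40320


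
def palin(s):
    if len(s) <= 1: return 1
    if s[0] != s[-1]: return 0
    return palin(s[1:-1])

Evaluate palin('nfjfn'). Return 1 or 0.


palin('nfjfn'): s[0]='n' == s[-1]='n' -> check palin('fjf')
palin('fjf'): s[0]='f' == s[-1]='f' -> check palin('j')
palin('j'): len <= 1 -> return 1  (base case)
Result: 1 (palindrome)

1


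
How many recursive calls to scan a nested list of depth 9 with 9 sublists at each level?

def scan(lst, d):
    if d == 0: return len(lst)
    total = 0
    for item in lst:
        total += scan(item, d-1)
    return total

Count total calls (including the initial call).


At depth 0 (root): 1 call
At depth 1: each of 1 parents calls scan on 9 children = 9 calls
At depth 2: each of 9 parents calls scan on 9 children = 81 calls
At depth 3: each of 81 parents calls scan on 9 children = 729 calls
At depth 4: each of 729 parents calls scan on 9 children = 6561 calls
At depth 5: each of 6561 parents calls scan on 9 children = 59049 calls
At depth 6: each of 59049 parents calls scan on 9 children = 531441 calls
At depth 7: each of 531441 parents calls scan on 9 children = 4782969 calls
At depth 8: each of 4782969 parents calls scan on 9 children = 43046721 calls
At depth 9: each of 43046721 parents calls scan on 9 children = 387420489 calls
Total: 1 + 9 + 81 + 729 + 6561 + 59049 + 531441 + 4782969 + 43046721 + 387420489 = 435848050

435848050


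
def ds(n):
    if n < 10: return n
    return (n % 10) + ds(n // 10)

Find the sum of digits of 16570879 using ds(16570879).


ds(16570879) = 9 + ds(1657087)
ds(1657087) = 7 + ds(165708)
ds(165708) = 8 + ds(16570)
ds(16570) = 0 + ds(1657)
ds(1657) = 7 + ds(165)
ds(165) = 5 + ds(16)
ds(16) = 6 + ds(1)
ds(1) = 1  (base case)
Total: 9 + 7 + 8 + 0 + 7 + 5 + 6 + 1 = 43

43


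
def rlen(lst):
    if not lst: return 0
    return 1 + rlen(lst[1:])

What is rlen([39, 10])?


rlen([39, 10]) = 1 + rlen([10])
rlen([10]) = 1 + rlen([])
rlen([]) = 0  (base case)
Unwinding: 1 + 1 + 0 = 2

2


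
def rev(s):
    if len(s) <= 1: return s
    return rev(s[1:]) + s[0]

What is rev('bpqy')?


rev('bpqy') = rev('pqy') + 'b'
rev('pqy') = rev('qy') + 'p'
rev('qy') = rev('y') + 'q'
rev('y') = 'y'  (base case)
Concatenating: 'y' + 'q' + 'p' + 'b' = 'yqpb'

yqpb


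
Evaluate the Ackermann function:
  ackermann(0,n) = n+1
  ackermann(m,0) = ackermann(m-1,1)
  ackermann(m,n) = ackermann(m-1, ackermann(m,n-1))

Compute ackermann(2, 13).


ackermann(2, 13) = ackermann(1, ackermann(2, 12))
  ackermann(2, 12) = ackermann(1, ackermann(2, 11))
    ackermann(2, 11) = ackermann(1, ackermann(2, 10))
      ackermann(2, 10) = ackermann(1, ackermann(2, 9))
        ackermann(2, 9) = ackermann(1, ackermann(2, 8))
          ackermann(2, 8) = ackermann(1, ackermann(2, 7))
          ackermann(2, 7) = ackermann(1, ackermann(2, 6))
          ackermann(2, 6) = ackermann(1, ackermann(2, 5))
          ackermann(2, 5) = ackermann(1, ackermann(2, 4))
          ackermann(2, 4) = ackermann(1, ackermann(2, 3))
          ackermann(2, 3) = ackermann(1, ackermann(2, 2))
          ackermann(2, 2) = ackermann(1, ackermann(2, 1))
          ackermann(2, 1) = ackermann(1, ackermann(2, 0))
          ackermann(2, 0) = ackermann(1, 1)
          ackermann(1, 1) = ackermann(0, ackermann(1, 0))
          ackermann(1, 0) = ackermann(0, 1)
          ackermann(0, 1) = 2
            = ackermann(0, 2)
          ackermann(0, 2) = 3
            = ackermann(1, 3)
          ackermann(1, 3) = ackermann(0, ackermann(1, 2))
          ackermann(1, 2) = ackermann(0, ackermann(1, 1))
          ackermann(1, 1) = ackermann(0, ackermann(1, 0))
          ackermann(1, 0) = ackermann(0, 1)
          ackermann(0, 1) = 2
... (trace truncated)
Result: ackermann(2, 13) = 29

29


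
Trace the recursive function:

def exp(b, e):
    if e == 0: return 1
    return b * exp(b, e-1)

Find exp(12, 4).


exp(12, 4)
= 12 * exp(12, 3)
= 12 * 12 * exp(12, 2)
= 12 * 12 * 12 * exp(12, 1)
= 12 * 12 * 12 * 12 * exp(12, 0)
= 12 * 12 * 12 * 12 * 1
= 20736

20736


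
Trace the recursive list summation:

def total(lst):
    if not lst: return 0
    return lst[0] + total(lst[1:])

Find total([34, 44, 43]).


total([34, 44, 43]) = 34 + total([44, 43])
total([44, 43]) = 44 + total([43])
total([43]) = 43 + total([])
total([]) = 0  (base case)
Total: 34 + 44 + 43 + 0 = 121

121


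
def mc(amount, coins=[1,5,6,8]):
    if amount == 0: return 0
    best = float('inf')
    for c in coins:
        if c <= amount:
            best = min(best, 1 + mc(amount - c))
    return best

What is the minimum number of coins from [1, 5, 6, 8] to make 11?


Building up with DP:
mc(0) = 0
mc(1) = min(1+mc(0)=1+0=1) = 1
mc(2) = min(1+mc(1)=1+1=2) = 2
mc(3) = min(1+mc(2)=1+2=3) = 3
mc(4) = min(1+mc(3)=1+3=4) = 4
mc(5) = min(1+mc(4)=1+4=5, 1+mc(0)=1+0=1) = 1
mc(6) = min(1+mc(5)=1+1=2, 1+mc(1)=1+1=2, 1+mc(0)=1+0=1) = 1
mc(7) = min(1+mc(6)=1+1=2, 1+mc(2)=1+2=3, 1+mc(1)=1+1=2) = 2
mc(8) = min(1+mc(7)=1+2=3, 1+mc(3)=1+3=4, 1+mc(2)=1+2=3, 1+mc(0)=1+0=1) = 1
mc(9) = min(1+mc(8)=1+1=2, 1+mc(4)=1+4=5, 1+mc(3)=1+3=4, 1+mc(1)=1+1=2) = 2
mc(10) = min(1+mc(9)=1+2=3, 1+mc(5)=1+1=2, 1+mc(4)=1+4=5, 1+mc(2)=1+2=3) = 2
mc(11) = min(1+mc(10)=1+2=3, 1+mc(6)=1+1=2, 1+mc(5)=1+1=2, 1+mc(3)=1+3=4) = 2

2


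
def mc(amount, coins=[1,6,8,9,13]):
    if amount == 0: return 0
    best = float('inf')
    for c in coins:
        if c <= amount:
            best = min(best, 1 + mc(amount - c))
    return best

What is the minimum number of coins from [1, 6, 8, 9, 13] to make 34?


Building up with DP:
mc(0) = 0
mc(1) = min(1+mc(0)=1+0=1) = 1
mc(2) = min(1+mc(1)=1+1=2) = 2
mc(3) = min(1+mc(2)=1+2=3) = 3
mc(4) = min(1+mc(3)=1+3=4) = 4
mc(5) = min(1+mc(4)=1+4=5) = 5
mc(6) = min(1+mc(5)=1+5=6, 1+mc(0)=1+0=1) = 1
mc(7) = min(1+mc(6)=1+1=2, 1+mc(1)=1+1=2) = 2
mc(8) = min(1+mc(7)=1+2=3, 1+mc(2)=1+2=3, 1+mc(0)=1+0=1) = 1
mc(9) = min(1+mc(8)=1+1=2, 1+mc(3)=1+3=4, 1+mc(1)=1+1=2, 1+mc(0)=1+0=1) = 1
mc(10) = min(1+mc(9)=1+1=2, 1+mc(4)=1+4=5, 1+mc(2)=1+2=3, 1+mc(1)=1+1=2) = 2
mc(11) = min(1+mc(10)=1+2=3, 1+mc(5)=1+5=6, 1+mc(3)=1+3=4, 1+mc(2)=1+2=3) = 3
mc(12) = min(1+mc(11)=1+3=4, 1+mc(6)=1+1=2, 1+mc(4)=1+4=5, 1+mc(3)=1+3=4) = 2
mc(13) = min(1+mc(12)=1+2=3, 1+mc(7)=1+2=3, 1+mc(5)=1+5=6, 1+mc(4)=1+4=5, 1+mc(0)=1+0=1) = 1
mc(14) = min(1+mc(13)=1+1=2, 1+mc(8)=1+1=2, 1+mc(6)=1+1=2, 1+mc(5)=1+5=6, 1+mc(1)=1+1=2) = 2
mc(15) = min(1+mc(14)=1+2=3, 1+mc(9)=1+1=2, 1+mc(7)=1+2=3, 1+mc(6)=1+1=2, 1+mc(2)=1+2=3) = 2
mc(16) = min(1+mc(15)=1+2=3, 1+mc(10)=1+2=3, 1+mc(8)=1+1=2, 1+mc(7)=1+2=3, 1+mc(3)=1+3=4) = 2
mc(17) = min(1+mc(16)=1+2=3, 1+mc(11)=1+3=4, 1+mc(9)=1+1=2, 1+mc(8)=1+1=2, 1+mc(4)=1+4=5) = 2
mc(18) = min(1+mc(17)=1+2=3, 1+mc(12)=1+2=3, 1+mc(10)=1+2=3, 1+mc(9)=1+1=2, 1+mc(5)=1+5=6) = 2
mc(19) = min(1+mc(18)=1+2=3, 1+mc(13)=1+1=2, 1+mc(11)=1+3=4, 1+mc(10)=1+2=3, 1+mc(6)=1+1=2) = 2
mc(20) = min(1+mc(19)=1+2=3, 1+mc(14)=1+2=3, 1+mc(12)=1+2=3, 1+mc(11)=1+3=4, 1+mc(7)=1+2=3) = 3
mc(21) = min(1+mc(20)=1+3=4, 1+mc(15)=1+2=3, 1+mc(13)=1+1=2, 1+mc(12)=1+2=3, 1+mc(8)=1+1=2) = 2
mc(22) = min(1+mc(21)=1+2=3, 1+mc(16)=1+2=3, 1+mc(14)=1+2=3, 1+mc(13)=1+1=2, 1+mc(9)=1+1=2) = 2
mc(23) = min(1+mc(22)=1+2=3, 1+mc(17)=1+2=3, 1+mc(15)=1+2=3, 1+mc(14)=1+2=3, 1+mc(10)=1+2=3) = 3
mc(24) = min(1+mc(23)=1+3=4, 1+mc(18)=1+2=3, 1+mc(16)=1+2=3, 1+mc(15)=1+2=3, 1+mc(11)=1+3=4) = 3
mc(25) = min(1+mc(24)=1+3=4, 1+mc(19)=1+2=3, 1+mc(17)=1+2=3, 1+mc(16)=1+2=3, 1+mc(12)=1+2=3) = 3
mc(26) = min(1+mc(25)=1+3=4, 1+mc(20)=1+3=4, 1+mc(18)=1+2=3, 1+mc(17)=1+2=3, 1+mc(13)=1+1=2) = 2
mc(27) = min(1+mc(26)=1+2=3, 1+mc(21)=1+2=3, 1+mc(19)=1+2=3, 1+mc(18)=1+2=3, 1+mc(14)=1+2=3) = 3
mc(28) = min(1+mc(27)=1+3=4, 1+mc(22)=1+2=3, 1+mc(20)=1+3=4, 1+mc(19)=1+2=3, 1+mc(15)=1+2=3) = 3
mc(29) = min(1+mc(28)=1+3=4, 1+mc(23)=1+3=4, 1+mc(21)=1+2=3, 1+mc(20)=1+3=4, 1+mc(16)=1+2=3) = 3
mc(30) = min(1+mc(29)=1+3=4, 1+mc(24)=1+3=4, 1+mc(22)=1+2=3, 1+mc(21)=1+2=3, 1+mc(17)=1+2=3) = 3
mc(31) = min(1+mc(30)=1+3=4, 1+mc(25)=1+3=4, 1+mc(23)=1+3=4, 1+mc(22)=1+2=3, 1+mc(18)=1+2=3) = 3
mc(32) = min(1+mc(31)=1+3=4, 1+mc(26)=1+2=3, 1+mc(24)=1+3=4, 1+mc(23)=1+3=4, 1+mc(19)=1+2=3) = 3
mc(33) = min(1+mc(32)=1+3=4, 1+mc(27)=1+3=4, 1+mc(25)=1+3=4, 1+mc(24)=1+3=4, 1+mc(20)=1+3=4) = 4
mc(34) = min(1+mc(33)=1+4=5, 1+mc(28)=1+3=4, 1+mc(26)=1+2=3, 1+mc(25)=1+3=4, 1+mc(21)=1+2=3) = 3

3


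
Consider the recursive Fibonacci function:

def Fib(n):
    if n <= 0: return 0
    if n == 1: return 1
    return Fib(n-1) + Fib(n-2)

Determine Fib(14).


Computing Fib(14) bottom-up:
Fib(0) = 0
Fib(1) = 1
Fib(2) = Fib(1) + Fib(0) = 1 + 0 = 1
Fib(3) = Fib(2) + Fib(1) = 1 + 1 = 2
Fib(4) = Fib(3) + Fib(2) = 2 + 1 = 3
Fib(5) = Fib(4) + Fib(3) = 3 + 2 = 5
Fib(6) = Fib(5) + Fib(4) = 5 + 3 = 8
Fib(7) = Fib(6) + Fib(5) = 8 + 5 = 13
Fib(8) = Fib(7) + Fib(6) = 13 + 8 = 21
Fib(9) = Fib(8) + Fib(7) = 21 + 13 = 34
Fib(10) = Fib(9) + Fib(8) = 34 + 21 = 55
Fib(11) = Fib(10) + Fib(9) = 55 + 34 = 89
Fib(12) = Fib(11) + Fib(10) = 89 + 55 = 144
Fib(13) = Fib(12) + Fib(11) = 144 + 89 = 233
Fib(14) = Fib(13) + Fib(12) = 233 + 144 = 377

377


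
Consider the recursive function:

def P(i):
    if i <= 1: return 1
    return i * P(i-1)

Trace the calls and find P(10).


P(10)
= 10 * P(9)
= 10 * 9 * P(8)
= 10 * 9 * 8 * P(7)
= 10 * 9 * 8 * 7 * P(6)
= 10 * 9 * 8 * 7 * 6 * P(5)
= 10 * 9 * 8 * 7 * 6 * 5 * P(4)
= 10 * 9 * 8 * 7 * 6 * 5 * 4 * P(3)
= 10 * 9 * 8 * 7 * 6 * 5 * 4 * 3 * P(2)
= 10 * 9 * 8 * 7 * 6 * 5 * 4 * 3 * 2 * P(1)
= 10 * 9 * 8 * 7 * 6 * 5 * 4 * 3 * 2 * 1
= 3628800

3628800


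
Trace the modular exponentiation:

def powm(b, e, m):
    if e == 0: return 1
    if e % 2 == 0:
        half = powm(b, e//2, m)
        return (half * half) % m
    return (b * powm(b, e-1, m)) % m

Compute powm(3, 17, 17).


powm(3, 17, 17): e is odd, compute powm(3, 16, 17)
  powm(3, 16, 17): e is even, compute powm(3, 8, 17)
    powm(3, 8, 17): e is even, compute powm(3, 4, 17)
      powm(3, 4, 17): e is even, compute powm(3, 2, 17)
        powm(3, 2, 17): e is even, compute powm(3, 1, 17)
          powm(3, 1, 17): e is odd, compute powm(3, 0, 17)
          powm(3, 0, 17) = 1
          (3 * 1) % 17 = 3
        half=3, (3*3) % 17 = 9
      half=9, (9*9) % 17 = 13
    half=13, (13*13) % 17 = 16
  half=16, (16*16) % 17 = 1
(3 * 1) % 17 = 3

3


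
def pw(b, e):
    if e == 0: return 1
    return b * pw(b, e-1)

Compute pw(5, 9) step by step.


pw(5, 9)
= 5 * pw(5, 8)
= 5 * 5 * pw(5, 7)
= 5 * 5 * 5 * pw(5, 6)
= 5 * 5 * 5 * 5 * pw(5, 5)
= 5 * 5 * 5 * 5 * 5 * pw(5, 4)
= 5 * 5 * 5 * 5 * 5 * 5 * pw(5, 3)
= 5 * 5 * 5 * 5 * 5 * 5 * 5 * pw(5, 2)
= 5 * 5 * 5 * 5 * 5 * 5 * 5 * 5 * pw(5, 1)
= 5 * 5 * 5 * 5 * 5 * 5 * 5 * 5 * 5 * pw(5, 0)
= 5 * 5 * 5 * 5 * 5 * 5 * 5 * 5 * 5 * 1
= 1953125

1953125


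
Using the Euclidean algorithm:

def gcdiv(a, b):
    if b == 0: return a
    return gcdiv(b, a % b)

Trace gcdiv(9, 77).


gcdiv(9, 77) = gcdiv(77, 9)
gcdiv(77, 9) = gcdiv(9, 5)
gcdiv(9, 5) = gcdiv(5, 4)
gcdiv(5, 4) = gcdiv(4, 1)
gcdiv(4, 1) = gcdiv(1, 0)
gcdiv(1, 0) = 1  (base case)

1


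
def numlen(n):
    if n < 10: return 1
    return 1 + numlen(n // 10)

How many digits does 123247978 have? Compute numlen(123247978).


numlen(123247978) = 1 + numlen(12324797)
numlen(12324797) = 1 + numlen(1232479)
numlen(1232479) = 1 + numlen(123247)
numlen(123247) = 1 + numlen(12324)
numlen(12324) = 1 + numlen(1232)
numlen(1232) = 1 + numlen(123)
numlen(123) = 1 + numlen(12)
numlen(12) = 1 + numlen(1)
numlen(1) = 1  (base case: 1 < 10)
Unwinding: 1 + 1 + 1 + 1 + 1 + 1 + 1 + 1 + 1 = 9

9


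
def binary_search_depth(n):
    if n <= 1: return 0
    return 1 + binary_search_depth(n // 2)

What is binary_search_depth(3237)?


3237 / 2 = 1618
1618 / 2 = 809
809 / 2 = 404
404 / 2 = 202
202 / 2 = 101
101 / 2 = 50
50 / 2 = 25
25 / 2 = 12
12 / 2 = 6
6 / 2 = 3
3 / 2 = 1
Reached 1 after 11 halvings

11


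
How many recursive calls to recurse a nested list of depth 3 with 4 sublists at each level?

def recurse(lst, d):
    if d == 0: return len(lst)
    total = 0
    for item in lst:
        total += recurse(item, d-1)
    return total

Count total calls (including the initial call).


At depth 0 (root): 1 call
At depth 1: each of 1 parents calls recurse on 4 children = 4 calls
At depth 2: each of 4 parents calls recurse on 4 children = 16 calls
At depth 3: each of 16 parents calls recurse on 4 children = 64 calls
Total: 1 + 4 + 16 + 64 = 85

85


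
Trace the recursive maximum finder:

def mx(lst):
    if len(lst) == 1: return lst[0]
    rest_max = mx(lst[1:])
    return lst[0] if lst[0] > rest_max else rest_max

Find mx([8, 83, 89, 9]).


mx([8, 83, 89, 9]): compare 8 with mx([83, 89, 9])
mx([83, 89, 9]): compare 83 with mx([89, 9])
mx([89, 9]): compare 89 with mx([9])
mx([9]) = 9  (base case)
Compare 89 with 9 -> 89
Compare 83 with 89 -> 89
Compare 8 with 89 -> 89

89


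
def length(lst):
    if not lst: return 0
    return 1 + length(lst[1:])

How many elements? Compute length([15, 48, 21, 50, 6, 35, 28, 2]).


length([15, 48, 21, 50, 6, 35, 28, 2]) = 1 + length([48, 21, 50, 6, 35, 28, 2])
length([48, 21, 50, 6, 35, 28, 2]) = 1 + length([21, 50, 6, 35, 28, 2])
length([21, 50, 6, 35, 28, 2]) = 1 + length([50, 6, 35, 28, 2])
length([50, 6, 35, 28, 2]) = 1 + length([6, 35, 28, 2])
length([6, 35, 28, 2]) = 1 + length([35, 28, 2])
length([35, 28, 2]) = 1 + length([28, 2])
length([28, 2]) = 1 + length([2])
length([2]) = 1 + length([])
length([]) = 0  (base case)
Unwinding: 1 + 1 + 1 + 1 + 1 + 1 + 1 + 1 + 0 = 8

8


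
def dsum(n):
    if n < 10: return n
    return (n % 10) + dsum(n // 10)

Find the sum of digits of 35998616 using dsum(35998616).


dsum(35998616) = 6 + dsum(3599861)
dsum(3599861) = 1 + dsum(359986)
dsum(359986) = 6 + dsum(35998)
dsum(35998) = 8 + dsum(3599)
dsum(3599) = 9 + dsum(359)
dsum(359) = 9 + dsum(35)
dsum(35) = 5 + dsum(3)
dsum(3) = 3  (base case)
Total: 6 + 1 + 6 + 8 + 9 + 9 + 5 + 3 = 47

47


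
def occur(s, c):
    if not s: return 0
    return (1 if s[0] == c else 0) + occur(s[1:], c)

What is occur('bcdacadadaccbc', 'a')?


s[0]='b' != 'a' -> 0
s[0]='c' != 'a' -> 0
s[0]='d' != 'a' -> 0
s[0]='a' == 'a' -> 1
s[0]='c' != 'a' -> 0
s[0]='a' == 'a' -> 1
s[0]='d' != 'a' -> 0
s[0]='a' == 'a' -> 1
s[0]='d' != 'a' -> 0
s[0]='a' == 'a' -> 1
s[0]='c' != 'a' -> 0
s[0]='c' != 'a' -> 0
s[0]='b' != 'a' -> 0
s[0]='c' != 'a' -> 0
Sum: 0 + 0 + 0 + 1 + 0 + 1 + 0 + 1 + 0 + 1 + 0 + 0 + 0 + 0 = 4

4


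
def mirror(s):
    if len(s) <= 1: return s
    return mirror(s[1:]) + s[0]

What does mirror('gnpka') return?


mirror('gnpka') = mirror('npka') + 'g'
mirror('npka') = mirror('pka') + 'n'
mirror('pka') = mirror('ka') + 'p'
mirror('ka') = mirror('a') + 'k'
mirror('a') = 'a'  (base case)
Concatenating: 'a' + 'k' + 'p' + 'n' + 'g' = 'akpng'

akpng


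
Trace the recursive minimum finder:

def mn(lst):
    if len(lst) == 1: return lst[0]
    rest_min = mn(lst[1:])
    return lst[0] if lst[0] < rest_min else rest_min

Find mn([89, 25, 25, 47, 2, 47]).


mn([89, 25, 25, 47, 2, 47]): compare 89 with mn([25, 25, 47, 2, 47])
mn([25, 25, 47, 2, 47]): compare 25 with mn([25, 47, 2, 47])
mn([25, 47, 2, 47]): compare 25 with mn([47, 2, 47])
mn([47, 2, 47]): compare 47 with mn([2, 47])
mn([2, 47]): compare 2 with mn([47])
mn([47]) = 47  (base case)
Compare 2 with 47 -> 2
Compare 47 with 2 -> 2
Compare 25 with 2 -> 2
Compare 25 with 2 -> 2
Compare 89 with 2 -> 2

2


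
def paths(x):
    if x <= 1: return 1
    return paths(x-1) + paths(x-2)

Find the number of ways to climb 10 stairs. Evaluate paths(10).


Building up from base cases:
paths(0) = 1
paths(1) = 1
paths(2) = paths(1) + paths(0) = 1 + 1 = 2
paths(3) = paths(2) + paths(1) = 2 + 1 = 3
paths(4) = paths(3) + paths(2) = 3 + 2 = 5
paths(5) = paths(4) + paths(3) = 5 + 3 = 8
paths(6) = paths(5) + paths(4) = 8 + 5 = 13
paths(7) = paths(6) + paths(5) = 13 + 8 = 21
paths(8) = paths(7) + paths(6) = 21 + 13 = 34
paths(9) = paths(8) + paths(7) = 34 + 21 = 55
paths(10) = paths(9) + paths(8) = 55 + 34 = 89

89


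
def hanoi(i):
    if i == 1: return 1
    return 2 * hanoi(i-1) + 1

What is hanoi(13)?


hanoi(13) = 2 * hanoi(12) + 1
hanoi(12) = 2 * hanoi(11) + 1
hanoi(11) = 2 * hanoi(10) + 1
hanoi(10) = 2 * hanoi(9) + 1
hanoi(9) = 2 * hanoi(8) + 1
hanoi(8) = 2 * hanoi(7) + 1
hanoi(7) = 2 * hanoi(6) + 1
hanoi(6) = 2 * hanoi(5) + 1
hanoi(5) = 2 * hanoi(4) + 1
hanoi(4) = 2 * hanoi(3) + 1
hanoi(3) = 2 * hanoi(2) + 1
hanoi(2) = 2 * hanoi(1) + 1
hanoi(1) = 1  (base case)
hanoi(2) = 2 * 1 + 1 = 3
hanoi(3) = 2 * 3 + 1 = 7
hanoi(4) = 2 * 7 + 1 = 15
hanoi(5) = 2 * 15 + 1 = 31
hanoi(6) = 2 * 31 + 1 = 63
hanoi(7) = 2 * 63 + 1 = 127
hanoi(8) = 2 * 127 + 1 = 255
hanoi(9) = 2 * 255 + 1 = 511
hanoi(10) = 2 * 511 + 1 = 1023
hanoi(11) = 2 * 1023 + 1 = 2047
hanoi(12) = 2 * 2047 + 1 = 4095
hanoi(13) = 2 * 4095 + 1 = 8191

8191


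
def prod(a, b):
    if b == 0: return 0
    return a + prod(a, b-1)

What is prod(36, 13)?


prod(36, 13) = 36 + prod(36, 12)
prod(36, 12) = 36 + prod(36, 11)
prod(36, 11) = 36 + prod(36, 10)
prod(36, 10) = 36 + prod(36, 9)
prod(36, 9) = 36 + prod(36, 8)
prod(36, 8) = 36 + prod(36, 7)
prod(36, 7) = 36 + prod(36, 6)
prod(36, 6) = 36 + prod(36, 5)
prod(36, 5) = 36 + prod(36, 4)
prod(36, 4) = 36 + prod(36, 3)
prod(36, 3) = 36 + prod(36, 2)
prod(36, 2) = 36 + prod(36, 1)
prod(36, 1) = 36 + prod(36, 0)
prod(36, 0) = 0  (base case)
Total: 36 + 36 + 36 + 36 + 36 + 36 + 36 + 36 + 36 + 36 + 36 + 36 + 36 + 0 = 468

468


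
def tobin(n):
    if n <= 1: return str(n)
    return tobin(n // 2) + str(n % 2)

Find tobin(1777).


tobin(1777) = tobin(888) + '1'
tobin(888) = tobin(444) + '0'
tobin(444) = tobin(222) + '0'
tobin(222) = tobin(111) + '0'
tobin(111) = tobin(55) + '1'
tobin(55) = tobin(27) + '1'
tobin(27) = tobin(13) + '1'
tobin(13) = tobin(6) + '1'
tobin(6) = tobin(3) + '0'
tobin(3) = tobin(1) + '1'
tobin(1) = '1'  (base case)
Concatenating: '1' + '1' + '0' + '1' + '1' + '1' + '1' + '0' + '0' + '0' + '1' = '11011110001'

11011110001


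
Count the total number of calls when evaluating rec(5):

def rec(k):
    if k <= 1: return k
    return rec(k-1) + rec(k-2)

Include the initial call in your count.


Let C(n) = total calls for rec(n)
C(0) = 1, C(1) = 1
C(2) = 1 + C(1) + C(0) = 1 + 1 + 1 = 3
C(3) = 1 + C(2) + C(1) = 1 + 3 + 1 = 5
C(4) = 1 + C(3) + C(2) = 1 + 5 + 3 = 9
C(5) = 1 + C(4) + C(3) = 1 + 9 + 5 = 15

15


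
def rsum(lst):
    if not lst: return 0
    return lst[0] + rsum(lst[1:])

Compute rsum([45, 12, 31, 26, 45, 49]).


rsum([45, 12, 31, 26, 45, 49]) = 45 + rsum([12, 31, 26, 45, 49])
rsum([12, 31, 26, 45, 49]) = 12 + rsum([31, 26, 45, 49])
rsum([31, 26, 45, 49]) = 31 + rsum([26, 45, 49])
rsum([26, 45, 49]) = 26 + rsum([45, 49])
rsum([45, 49]) = 45 + rsum([49])
rsum([49]) = 49 + rsum([])
rsum([]) = 0  (base case)
Total: 45 + 12 + 31 + 26 + 45 + 49 + 0 = 208

208


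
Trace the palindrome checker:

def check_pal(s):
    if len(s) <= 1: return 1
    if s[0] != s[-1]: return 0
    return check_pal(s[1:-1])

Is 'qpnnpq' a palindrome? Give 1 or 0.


check_pal('qpnnpq'): s[0]='q' == s[-1]='q' -> check check_pal('pnnp')
check_pal('pnnp'): s[0]='p' == s[-1]='p' -> check check_pal('nn')
check_pal('nn'): s[0]='n' == s[-1]='n' -> check check_pal('')
check_pal(''): len <= 1 -> return 1  (base case)
Result: 1 (palindrome)

1


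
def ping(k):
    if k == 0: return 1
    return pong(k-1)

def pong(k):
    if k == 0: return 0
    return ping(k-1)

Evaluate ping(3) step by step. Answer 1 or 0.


ping(3) = pong(2)
pong(2) = ping(1)
ping(1) = pong(0)
pong(0) = 0  (base case)
Result: 0

0


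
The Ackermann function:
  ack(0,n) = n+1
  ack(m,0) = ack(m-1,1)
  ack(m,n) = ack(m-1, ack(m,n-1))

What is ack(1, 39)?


ack(1, 39) = ack(0, ack(1, 38))
  ack(1, 38) = ack(0, ack(1, 37))
    ack(1, 37) = ack(0, ack(1, 36))
      ack(1, 36) = ack(0, ack(1, 35))
        ack(1, 35) = ack(0, ack(1, 34))
          ack(1, 34) = ack(0, ack(1, 33))
          ack(1, 33) = ack(0, ack(1, 32))
          ack(1, 32) = ack(0, ack(1, 31))
          ack(1, 31) = ack(0, ack(1, 30))
          ack(1, 30) = ack(0, ack(1, 29))
          ack(1, 29) = ack(0, ack(1, 28))
          ack(1, 28) = ack(0, ack(1, 27))
          ack(1, 27) = ack(0, ack(1, 26))
          ack(1, 26) = ack(0, ack(1, 25))
          ack(1, 25) = ack(0, ack(1, 24))
          ack(1, 24) = ack(0, ack(1, 23))
          ack(1, 23) = ack(0, ack(1, 22))
          ack(1, 22) = ack(0, ack(1, 21))
          ack(1, 21) = ack(0, ack(1, 20))
          ack(1, 20) = ack(0, ack(1, 19))
          ack(1, 19) = ack(0, ack(1, 18))
          ack(1, 18) = ack(0, ack(1, 17))
          ack(1, 17) = ack(0, ack(1, 16))
          ack(1, 16) = ack(0, ack(1, 15))
          ack(1, 15) = ack(0, ack(1, 14))
... (trace truncated)
Result: ack(1, 39) = 41

41


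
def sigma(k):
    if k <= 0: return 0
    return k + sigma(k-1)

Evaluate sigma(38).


sigma(38)
= 38 + 37 + 36 + 35 + 34 + 33 + 32 + 31 + 30 + 29 + 28 + 27 + 26 + 25 + 24 + 23 + 22 + 21 + 20 + 19 + 18 + 17 + 16 + 15 + 14 + 13 + 12 + 11 + 10 + 9 + 8 + 7 + 6 + 5 + 4 + 3 + 2 + 1 + sigma(0)
= 38 + 37 + 36 + 35 + 34 + 33 + 32 + 31 + 30 + 29 + 28 + 27 + 26 + 25 + 24 + 23 + 22 + 21 + 20 + 19 + 18 + 17 + 16 + 15 + 14 + 13 + 12 + 11 + 10 + 9 + 8 + 7 + 6 + 5 + 4 + 3 + 2 + 1 + 0
= 741

741


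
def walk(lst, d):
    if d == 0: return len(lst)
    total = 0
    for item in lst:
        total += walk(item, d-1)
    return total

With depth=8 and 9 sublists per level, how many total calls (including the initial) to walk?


At depth 0 (root): 1 call
At depth 1: each of 1 parents calls walk on 9 children = 9 calls
At depth 2: each of 9 parents calls walk on 9 children = 81 calls
At depth 3: each of 81 parents calls walk on 9 children = 729 calls
At depth 4: each of 729 parents calls walk on 9 children = 6561 calls
At depth 5: each of 6561 parents calls walk on 9 children = 59049 calls
At depth 6: each of 59049 parents calls walk on 9 children = 531441 calls
At depth 7: each of 531441 parents calls walk on 9 children = 4782969 calls
At depth 8: each of 4782969 parents calls walk on 9 children = 43046721 calls
Total: 1 + 9 + 81 + 729 + 6561 + 59049 + 531441 + 4782969 + 43046721 = 48427561

48427561


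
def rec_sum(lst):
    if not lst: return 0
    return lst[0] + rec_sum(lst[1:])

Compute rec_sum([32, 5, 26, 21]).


rec_sum([32, 5, 26, 21]) = 32 + rec_sum([5, 26, 21])
rec_sum([5, 26, 21]) = 5 + rec_sum([26, 21])
rec_sum([26, 21]) = 26 + rec_sum([21])
rec_sum([21]) = 21 + rec_sum([])
rec_sum([]) = 0  (base case)
Total: 32 + 5 + 26 + 21 + 0 = 84

84


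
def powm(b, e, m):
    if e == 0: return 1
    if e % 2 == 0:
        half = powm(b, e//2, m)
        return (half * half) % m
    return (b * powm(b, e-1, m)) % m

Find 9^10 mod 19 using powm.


powm(9, 10, 19): e is even, compute powm(9, 5, 19)
  powm(9, 5, 19): e is odd, compute powm(9, 4, 19)
    powm(9, 4, 19): e is even, compute powm(9, 2, 19)
      powm(9, 2, 19): e is even, compute powm(9, 1, 19)
        powm(9, 1, 19): e is odd, compute powm(9, 0, 19)
          powm(9, 0, 19) = 1
        (9 * 1) % 19 = 9
      half=9, (9*9) % 19 = 5
    half=5, (5*5) % 19 = 6
  (9 * 6) % 19 = 16
half=16, (16*16) % 19 = 9

9


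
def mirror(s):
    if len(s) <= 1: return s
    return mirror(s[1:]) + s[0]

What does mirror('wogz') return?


mirror('wogz') = mirror('ogz') + 'w'
mirror('ogz') = mirror('gz') + 'o'
mirror('gz') = mirror('z') + 'g'
mirror('z') = 'z'  (base case)
Concatenating: 'z' + 'g' + 'o' + 'w' = 'zgow'

zgow


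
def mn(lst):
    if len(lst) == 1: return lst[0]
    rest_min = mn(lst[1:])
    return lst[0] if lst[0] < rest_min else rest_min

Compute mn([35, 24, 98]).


mn([35, 24, 98]): compare 35 with mn([24, 98])
mn([24, 98]): compare 24 with mn([98])
mn([98]) = 98  (base case)
Compare 24 with 98 -> 24
Compare 35 with 24 -> 24

24


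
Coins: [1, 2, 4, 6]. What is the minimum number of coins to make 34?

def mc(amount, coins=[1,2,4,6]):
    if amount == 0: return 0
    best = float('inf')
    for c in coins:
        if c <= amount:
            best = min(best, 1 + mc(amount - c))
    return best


Building up with DP:
mc(0) = 0
mc(1) = min(1+mc(0)=1+0=1) = 1
mc(2) = min(1+mc(1)=1+1=2, 1+mc(0)=1+0=1) = 1
mc(3) = min(1+mc(2)=1+1=2, 1+mc(1)=1+1=2) = 2
mc(4) = min(1+mc(3)=1+2=3, 1+mc(2)=1+1=2, 1+mc(0)=1+0=1) = 1
mc(5) = min(1+mc(4)=1+1=2, 1+mc(3)=1+2=3, 1+mc(1)=1+1=2) = 2
mc(6) = min(1+mc(5)=1+2=3, 1+mc(4)=1+1=2, 1+mc(2)=1+1=2, 1+mc(0)=1+0=1) = 1
mc(7) = min(1+mc(6)=1+1=2, 1+mc(5)=1+2=3, 1+mc(3)=1+2=3, 1+mc(1)=1+1=2) = 2
mc(8) = min(1+mc(7)=1+2=3, 1+mc(6)=1+1=2, 1+mc(4)=1+1=2, 1+mc(2)=1+1=2) = 2
mc(9) = min(1+mc(8)=1+2=3, 1+mc(7)=1+2=3, 1+mc(5)=1+2=3, 1+mc(3)=1+2=3) = 3
mc(10) = min(1+mc(9)=1+3=4, 1+mc(8)=1+2=3, 1+mc(6)=1+1=2, 1+mc(4)=1+1=2) = 2
mc(11) = min(1+mc(10)=1+2=3, 1+mc(9)=1+3=4, 1+mc(7)=1+2=3, 1+mc(5)=1+2=3) = 3
mc(12) = min(1+mc(11)=1+3=4, 1+mc(10)=1+2=3, 1+mc(8)=1+2=3, 1+mc(6)=1+1=2) = 2
mc(13) = min(1+mc(12)=1+2=3, 1+mc(11)=1+3=4, 1+mc(9)=1+3=4, 1+mc(7)=1+2=3) = 3
mc(14) = min(1+mc(13)=1+3=4, 1+mc(12)=1+2=3, 1+mc(10)=1+2=3, 1+mc(8)=1+2=3) = 3
mc(15) = min(1+mc(14)=1+3=4, 1+mc(13)=1+3=4, 1+mc(11)=1+3=4, 1+mc(9)=1+3=4) = 4
mc(16) = min(1+mc(15)=1+4=5, 1+mc(14)=1+3=4, 1+mc(12)=1+2=3, 1+mc(10)=1+2=3) = 3
mc(17) = min(1+mc(16)=1+3=4, 1+mc(15)=1+4=5, 1+mc(13)=1+3=4, 1+mc(11)=1+3=4) = 4
mc(18) = min(1+mc(17)=1+4=5, 1+mc(16)=1+3=4, 1+mc(14)=1+3=4, 1+mc(12)=1+2=3) = 3
mc(19) = min(1+mc(18)=1+3=4, 1+mc(17)=1+4=5, 1+mc(15)=1+4=5, 1+mc(13)=1+3=4) = 4
mc(20) = min(1+mc(19)=1+4=5, 1+mc(18)=1+3=4, 1+mc(16)=1+3=4, 1+mc(14)=1+3=4) = 4
mc(21) = min(1+mc(20)=1+4=5, 1+mc(19)=1+4=5, 1+mc(17)=1+4=5, 1+mc(15)=1+4=5) = 5
mc(22) = min(1+mc(21)=1+5=6, 1+mc(20)=1+4=5, 1+mc(18)=1+3=4, 1+mc(16)=1+3=4) = 4
mc(23) = min(1+mc(22)=1+4=5, 1+mc(21)=1+5=6, 1+mc(19)=1+4=5, 1+mc(17)=1+4=5) = 5
mc(24) = min(1+mc(23)=1+5=6, 1+mc(22)=1+4=5, 1+mc(20)=1+4=5, 1+mc(18)=1+3=4) = 4
mc(25) = min(1+mc(24)=1+4=5, 1+mc(23)=1+5=6, 1+mc(21)=1+5=6, 1+mc(19)=1+4=5) = 5
mc(26) = min(1+mc(25)=1+5=6, 1+mc(24)=1+4=5, 1+mc(22)=1+4=5, 1+mc(20)=1+4=5) = 5
mc(27) = min(1+mc(26)=1+5=6, 1+mc(25)=1+5=6, 1+mc(23)=1+5=6, 1+mc(21)=1+5=6) = 6
mc(28) = min(1+mc(27)=1+6=7, 1+mc(26)=1+5=6, 1+mc(24)=1+4=5, 1+mc(22)=1+4=5) = 5
mc(29) = min(1+mc(28)=1+5=6, 1+mc(27)=1+6=7, 1+mc(25)=1+5=6, 1+mc(23)=1+5=6) = 6
mc(30) = min(1+mc(29)=1+6=7, 1+mc(28)=1+5=6, 1+mc(26)=1+5=6, 1+mc(24)=1+4=5) = 5
mc(31) = min(1+mc(30)=1+5=6, 1+mc(29)=1+6=7, 1+mc(27)=1+6=7, 1+mc(25)=1+5=6) = 6
mc(32) = min(1+mc(31)=1+6=7, 1+mc(30)=1+5=6, 1+mc(28)=1+5=6, 1+mc(26)=1+5=6) = 6
mc(33) = min(1+mc(32)=1+6=7, 1+mc(31)=1+6=7, 1+mc(29)=1+6=7, 1+mc(27)=1+6=7) = 7
mc(34) = min(1+mc(33)=1+7=8, 1+mc(32)=1+6=7, 1+mc(30)=1+5=6, 1+mc(28)=1+5=6) = 6

6


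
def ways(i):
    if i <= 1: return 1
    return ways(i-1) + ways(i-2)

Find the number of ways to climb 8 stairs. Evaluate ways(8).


Building up from base cases:
ways(0) = 1
ways(1) = 1
ways(2) = ways(1) + ways(0) = 1 + 1 = 2
ways(3) = ways(2) + ways(1) = 2 + 1 = 3
ways(4) = ways(3) + ways(2) = 3 + 2 = 5
ways(5) = ways(4) + ways(3) = 5 + 3 = 8
ways(6) = ways(5) + ways(4) = 8 + 5 = 13
ways(7) = ways(6) + ways(5) = 13 + 8 = 21
ways(8) = ways(7) + ways(6) = 21 + 13 = 34

34


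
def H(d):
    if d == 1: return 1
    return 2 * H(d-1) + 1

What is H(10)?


H(10) = 2 * H(9) + 1
H(9) = 2 * H(8) + 1
H(8) = 2 * H(7) + 1
H(7) = 2 * H(6) + 1
H(6) = 2 * H(5) + 1
H(5) = 2 * H(4) + 1
H(4) = 2 * H(3) + 1
H(3) = 2 * H(2) + 1
H(2) = 2 * H(1) + 1
H(1) = 1  (base case)
H(2) = 2 * 1 + 1 = 3
H(3) = 2 * 3 + 1 = 7
H(4) = 2 * 7 + 1 = 15
H(5) = 2 * 15 + 1 = 31
H(6) = 2 * 31 + 1 = 63
H(7) = 2 * 63 + 1 = 127
H(8) = 2 * 127 + 1 = 255
H(9) = 2 * 255 + 1 = 511
H(10) = 2 * 511 + 1 = 1023

1023


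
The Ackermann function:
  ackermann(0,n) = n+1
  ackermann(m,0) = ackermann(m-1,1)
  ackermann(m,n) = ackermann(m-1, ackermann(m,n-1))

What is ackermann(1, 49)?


ackermann(1, 49) = ackermann(0, ackermann(1, 48))
  ackermann(1, 48) = ackermann(0, ackermann(1, 47))
    ackermann(1, 47) = ackermann(0, ackermann(1, 46))
      ackermann(1, 46) = ackermann(0, ackermann(1, 45))
        ackermann(1, 45) = ackermann(0, ackermann(1, 44))
          ackermann(1, 44) = ackermann(0, ackermann(1, 43))
          ackermann(1, 43) = ackermann(0, ackermann(1, 42))
          ackermann(1, 42) = ackermann(0, ackermann(1, 41))
          ackermann(1, 41) = ackermann(0, ackermann(1, 40))
          ackermann(1, 40) = ackermann(0, ackermann(1, 39))
          ackermann(1, 39) = ackermann(0, ackermann(1, 38))
          ackermann(1, 38) = ackermann(0, ackermann(1, 37))
          ackermann(1, 37) = ackermann(0, ackermann(1, 36))
          ackermann(1, 36) = ackermann(0, ackermann(1, 35))
          ackermann(1, 35) = ackermann(0, ackermann(1, 34))
          ackermann(1, 34) = ackermann(0, ackermann(1, 33))
          ackermann(1, 33) = ackermann(0, ackermann(1, 32))
          ackermann(1, 32) = ackermann(0, ackermann(1, 31))
          ackermann(1, 31) = ackermann(0, ackermann(1, 30))
          ackermann(1, 30) = ackermann(0, ackermann(1, 29))
          ackermann(1, 29) = ackermann(0, ackermann(1, 28))
          ackermann(1, 28) = ackermann(0, ackermann(1, 27))
          ackermann(1, 27) = ackermann(0, ackermann(1, 26))
          ackermann(1, 26) = ackermann(0, ackermann(1, 25))
          ackermann(1, 25) = ackermann(0, ackermann(1, 24))
... (trace truncated)
Result: ackermann(1, 49) = 51

51


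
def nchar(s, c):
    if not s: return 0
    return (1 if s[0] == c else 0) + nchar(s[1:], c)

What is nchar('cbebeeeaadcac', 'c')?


s[0]='c' == 'c' -> 1
s[0]='b' != 'c' -> 0
s[0]='e' != 'c' -> 0
s[0]='b' != 'c' -> 0
s[0]='e' != 'c' -> 0
s[0]='e' != 'c' -> 0
s[0]='e' != 'c' -> 0
s[0]='a' != 'c' -> 0
s[0]='a' != 'c' -> 0
s[0]='d' != 'c' -> 0
s[0]='c' == 'c' -> 1
s[0]='a' != 'c' -> 0
s[0]='c' == 'c' -> 1
Sum: 1 + 0 + 0 + 0 + 0 + 0 + 0 + 0 + 0 + 0 + 1 + 0 + 1 = 3

3


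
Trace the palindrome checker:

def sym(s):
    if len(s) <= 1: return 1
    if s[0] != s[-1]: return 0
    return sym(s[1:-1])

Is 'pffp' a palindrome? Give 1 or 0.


sym('pffp'): s[0]='p' == s[-1]='p' -> check sym('ff')
sym('ff'): s[0]='f' == s[-1]='f' -> check sym('')
sym(''): len <= 1 -> return 1  (base case)
Result: 1 (palindrome)

1


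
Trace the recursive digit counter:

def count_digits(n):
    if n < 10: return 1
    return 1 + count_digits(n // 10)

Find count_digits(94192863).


count_digits(94192863) = 1 + count_digits(9419286)
count_digits(9419286) = 1 + count_digits(941928)
count_digits(941928) = 1 + count_digits(94192)
count_digits(94192) = 1 + count_digits(9419)
count_digits(9419) = 1 + count_digits(941)
count_digits(941) = 1 + count_digits(94)
count_digits(94) = 1 + count_digits(9)
count_digits(9) = 1  (base case: 9 < 10)
Unwinding: 1 + 1 + 1 + 1 + 1 + 1 + 1 + 1 = 8

8


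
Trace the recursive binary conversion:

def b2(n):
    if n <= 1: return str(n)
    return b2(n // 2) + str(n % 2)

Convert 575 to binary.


b2(575) = b2(287) + '1'
b2(287) = b2(143) + '1'
b2(143) = b2(71) + '1'
b2(71) = b2(35) + '1'
b2(35) = b2(17) + '1'
b2(17) = b2(8) + '1'
b2(8) = b2(4) + '0'
b2(4) = b2(2) + '0'
b2(2) = b2(1) + '0'
b2(1) = '1'  (base case)
Concatenating: '1' + '0' + '0' + '0' + '1' + '1' + '1' + '1' + '1' + '1' = '1000111111'

1000111111


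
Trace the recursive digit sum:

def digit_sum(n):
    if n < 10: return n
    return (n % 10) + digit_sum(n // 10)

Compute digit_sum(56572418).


digit_sum(56572418) = 8 + digit_sum(5657241)
digit_sum(5657241) = 1 + digit_sum(565724)
digit_sum(565724) = 4 + digit_sum(56572)
digit_sum(56572) = 2 + digit_sum(5657)
digit_sum(5657) = 7 + digit_sum(565)
digit_sum(565) = 5 + digit_sum(56)
digit_sum(56) = 6 + digit_sum(5)
digit_sum(5) = 5  (base case)
Total: 8 + 1 + 4 + 2 + 7 + 5 + 6 + 5 = 38

38


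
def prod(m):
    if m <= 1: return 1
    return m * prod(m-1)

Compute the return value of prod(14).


prod(14)
= 14 * prod(13)
= 14 * 13 * prod(12)
= 14 * 13 * 12 * prod(11)
= 14 * 13 * 12 * 11 * prod(10)
= 14 * 13 * 12 * 11 * 10 * prod(9)
= 14 * 13 * 12 * 11 * 10 * 9 * prod(8)
= 14 * 13 * 12 * 11 * 10 * 9 * 8 * prod(7)
= 14 * 13 * 12 * 11 * 10 * 9 * 8 * 7 * prod(6)
= 14 * 13 * 12 * 11 * 10 * 9 * 8 * 7 * 6 * prod(5)
= 14 * 13 * 12 * 11 * 10 * 9 * 8 * 7 * 6 * 5 * prod(4)
= 14 * 13 * 12 * 11 * 10 * 9 * 8 * 7 * 6 * 5 * 4 * prod(3)
= 14 * 13 * 12 * 11 * 10 * 9 * 8 * 7 * 6 * 5 * 4 * 3 * prod(2)
= 14 * 13 * 12 * 11 * 10 * 9 * 8 * 7 * 6 * 5 * 4 * 3 * 2 * prod(1)
= 14 * 13 * 12 * 11 * 10 * 9 * 8 * 7 * 6 * 5 * 4 * 3 * 2 * 1
= 87178291200

87178291200


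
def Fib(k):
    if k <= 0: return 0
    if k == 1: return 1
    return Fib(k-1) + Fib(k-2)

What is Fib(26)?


Computing Fib(26) bottom-up:
Fib(0) = 0
Fib(1) = 1
Fib(2) = Fib(1) + Fib(0) = 1 + 0 = 1
Fib(3) = Fib(2) + Fib(1) = 1 + 1 = 2
Fib(4) = Fib(3) + Fib(2) = 2 + 1 = 3
Fib(5) = Fib(4) + Fib(3) = 3 + 2 = 5
Fib(6) = Fib(5) + Fib(4) = 5 + 3 = 8
Fib(7) = Fib(6) + Fib(5) = 8 + 5 = 13
Fib(8) = Fib(7) + Fib(6) = 13 + 8 = 21
Fib(9) = Fib(8) + Fib(7) = 21 + 13 = 34
Fib(10) = Fib(9) + Fib(8) = 34 + 21 = 55
Fib(11) = Fib(10) + Fib(9) = 55 + 34 = 89
Fib(12) = Fib(11) + Fib(10) = 89 + 55 = 144
Fib(13) = Fib(12) + Fib(11) = 144 + 89 = 233
Fib(14) = Fib(13) + Fib(12) = 233 + 144 = 377
Fib(15) = Fib(14) + Fib(13) = 377 + 233 = 610
Fib(16) = Fib(15) + Fib(14) = 610 + 377 = 987
Fib(17) = Fib(16) + Fib(15) = 987 + 610 = 1597
Fib(18) = Fib(17) + Fib(16) = 1597 + 987 = 2584
Fib(19) = Fib(18) + Fib(17) = 2584 + 1597 = 4181
Fib(20) = Fib(19) + Fib(18) = 4181 + 2584 = 6765
Fib(21) = Fib(20) + Fib(19) = 6765 + 4181 = 10946
Fib(22) = Fib(21) + Fib(20) = 10946 + 6765 = 17711
Fib(23) = Fib(22) + Fib(21) = 17711 + 10946 = 28657
Fib(24) = Fib(23) + Fib(22) = 28657 + 17711 = 46368
Fib(25) = Fib(24) + Fib(23) = 46368 + 28657 = 75025
Fib(26) = Fib(25) + Fib(24) = 75025 + 46368 = 121393

121393


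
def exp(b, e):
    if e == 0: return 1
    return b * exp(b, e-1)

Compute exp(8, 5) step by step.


exp(8, 5)
= 8 * exp(8, 4)
= 8 * 8 * exp(8, 3)
= 8 * 8 * 8 * exp(8, 2)
= 8 * 8 * 8 * 8 * exp(8, 1)
= 8 * 8 * 8 * 8 * 8 * exp(8, 0)
= 8 * 8 * 8 * 8 * 8 * 1
= 32768

32768


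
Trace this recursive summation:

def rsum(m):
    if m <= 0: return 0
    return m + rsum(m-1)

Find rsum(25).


rsum(25)
= 25 + 24 + 23 + 22 + 21 + 20 + 19 + 18 + 17 + 16 + 15 + 14 + 13 + 12 + 11 + 10 + 9 + 8 + 7 + 6 + 5 + 4 + 3 + 2 + 1 + rsum(0)
= 25 + 24 + 23 + 22 + 21 + 20 + 19 + 18 + 17 + 16 + 15 + 14 + 13 + 12 + 11 + 10 + 9 + 8 + 7 + 6 + 5 + 4 + 3 + 2 + 1 + 0
= 325

325


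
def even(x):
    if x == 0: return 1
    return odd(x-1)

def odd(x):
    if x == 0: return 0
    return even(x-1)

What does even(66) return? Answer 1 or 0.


even(66) = odd(65)
odd(65) = even(64)
even(64) = odd(63)
odd(63) = even(62)
even(62) = odd(61)
odd(61) = even(60)
even(60) = odd(59)
odd(59) = even(58)
even(58) = odd(57)
odd(57) = even(56)
even(56) = odd(55)
odd(55) = even(54)
even(54) = odd(53)
odd(53) = even(52)
even(52) = odd(51)
odd(51) = even(50)
even(50) = odd(49)
odd(49) = even(48)
even(48) = odd(47)
odd(47) = even(46)
even(46) = odd(45)
odd(45) = even(44)
even(44) = odd(43)
odd(43) = even(42)
even(42) = odd(41)
odd(41) = even(40)
even(40) = odd(39)
odd(39) = even(38)
even(38) = odd(37)
odd(37) = even(36)
even(36) = odd(35)
odd(35) = even(34)
even(34) = odd(33)
odd(33) = even(32)
even(32) = odd(31)
odd(31) = even(30)
even(30) = odd(29)
odd(29) = even(28)
even(28) = odd(27)
odd(27) = even(26)
even(26) = odd(25)
odd(25) = even(24)
even(24) = odd(23)
odd(23) = even(22)
even(22) = odd(21)
odd(21) = even(20)
even(20) = odd(19)
odd(19) = even(18)
even(18) = odd(17)
odd(17) = even(16)
even(16) = odd(15)
odd(15) = even(14)
even(14) = odd(13)
odd(13) = even(12)
even(12) = odd(11)
odd(11) = even(10)
even(10) = odd(9)
odd(9) = even(8)
even(8) = odd(7)
odd(7) = even(6)
even(6) = odd(5)
odd(5) = even(4)
even(4) = odd(3)
odd(3) = even(2)
even(2) = odd(1)
odd(1) = even(0)
even(0) = 1  (base case)
Result: 1

1


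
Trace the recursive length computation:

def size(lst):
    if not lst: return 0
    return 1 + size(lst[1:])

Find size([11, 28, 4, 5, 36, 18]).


size([11, 28, 4, 5, 36, 18]) = 1 + size([28, 4, 5, 36, 18])
size([28, 4, 5, 36, 18]) = 1 + size([4, 5, 36, 18])
size([4, 5, 36, 18]) = 1 + size([5, 36, 18])
size([5, 36, 18]) = 1 + size([36, 18])
size([36, 18]) = 1 + size([18])
size([18]) = 1 + size([])
size([]) = 0  (base case)
Unwinding: 1 + 1 + 1 + 1 + 1 + 1 + 0 = 6

6


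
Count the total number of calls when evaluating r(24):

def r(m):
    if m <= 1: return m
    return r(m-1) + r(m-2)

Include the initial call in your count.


Let C(n) = total calls for r(n)
C(0) = 1, C(1) = 1
C(2) = 1 + C(1) + C(0) = 1 + 1 + 1 = 3
C(3) = 1 + C(2) + C(1) = 1 + 3 + 1 = 5
C(4) = 1 + C(3) + C(2) = 1 + 5 + 3 = 9
C(5) = 1 + C(4) + C(3) = 1 + 9 + 5 = 15
C(6) = 1 + C(5) + C(4) = 1 + 15 + 9 = 25
C(7) = 1 + C(6) + C(5) = 1 + 25 + 15 = 41
C(8) = 1 + C(7) + C(6) = 1 + 41 + 25 = 67
C(9) = 1 + C(8) + C(7) = 1 + 67 + 41 = 109
C(10) = 1 + C(9) + C(8) = 1 + 109 + 67 = 177
C(11) = 1 + C(10) + C(9) = 1 + 177 + 109 = 287
C(12) = 1 + C(11) + C(10) = 1 + 287 + 177 = 465
C(13) = 1 + C(12) + C(11) = 1 + 465 + 287 = 753
C(14) = 1 + C(13) + C(12) = 1 + 753 + 465 = 1219
C(15) = 1 + C(14) + C(13) = 1 + 1219 + 753 = 1973
C(16) = 1 + C(15) + C(14) = 1 + 1973 + 1219 = 3193
C(17) = 1 + C(16) + C(15) = 1 + 3193 + 1973 = 5167
C(18) = 1 + C(17) + C(16) = 1 + 5167 + 3193 = 8361
C(19) = 1 + C(18) + C(17) = 1 + 8361 + 5167 = 13529
C(20) = 1 + C(19) + C(18) = 1 + 13529 + 8361 = 21891
C(21) = 1 + C(20) + C(19) = 1 + 21891 + 13529 = 35421
C(22) = 1 + C(21) + C(20) = 1 + 35421 + 21891 = 57313
C(23) = 1 + C(22) + C(21) = 1 + 57313 + 35421 = 92735
C(24) = 1 + C(23) + C(22) = 1 + 92735 + 57313 = 150049

150049
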